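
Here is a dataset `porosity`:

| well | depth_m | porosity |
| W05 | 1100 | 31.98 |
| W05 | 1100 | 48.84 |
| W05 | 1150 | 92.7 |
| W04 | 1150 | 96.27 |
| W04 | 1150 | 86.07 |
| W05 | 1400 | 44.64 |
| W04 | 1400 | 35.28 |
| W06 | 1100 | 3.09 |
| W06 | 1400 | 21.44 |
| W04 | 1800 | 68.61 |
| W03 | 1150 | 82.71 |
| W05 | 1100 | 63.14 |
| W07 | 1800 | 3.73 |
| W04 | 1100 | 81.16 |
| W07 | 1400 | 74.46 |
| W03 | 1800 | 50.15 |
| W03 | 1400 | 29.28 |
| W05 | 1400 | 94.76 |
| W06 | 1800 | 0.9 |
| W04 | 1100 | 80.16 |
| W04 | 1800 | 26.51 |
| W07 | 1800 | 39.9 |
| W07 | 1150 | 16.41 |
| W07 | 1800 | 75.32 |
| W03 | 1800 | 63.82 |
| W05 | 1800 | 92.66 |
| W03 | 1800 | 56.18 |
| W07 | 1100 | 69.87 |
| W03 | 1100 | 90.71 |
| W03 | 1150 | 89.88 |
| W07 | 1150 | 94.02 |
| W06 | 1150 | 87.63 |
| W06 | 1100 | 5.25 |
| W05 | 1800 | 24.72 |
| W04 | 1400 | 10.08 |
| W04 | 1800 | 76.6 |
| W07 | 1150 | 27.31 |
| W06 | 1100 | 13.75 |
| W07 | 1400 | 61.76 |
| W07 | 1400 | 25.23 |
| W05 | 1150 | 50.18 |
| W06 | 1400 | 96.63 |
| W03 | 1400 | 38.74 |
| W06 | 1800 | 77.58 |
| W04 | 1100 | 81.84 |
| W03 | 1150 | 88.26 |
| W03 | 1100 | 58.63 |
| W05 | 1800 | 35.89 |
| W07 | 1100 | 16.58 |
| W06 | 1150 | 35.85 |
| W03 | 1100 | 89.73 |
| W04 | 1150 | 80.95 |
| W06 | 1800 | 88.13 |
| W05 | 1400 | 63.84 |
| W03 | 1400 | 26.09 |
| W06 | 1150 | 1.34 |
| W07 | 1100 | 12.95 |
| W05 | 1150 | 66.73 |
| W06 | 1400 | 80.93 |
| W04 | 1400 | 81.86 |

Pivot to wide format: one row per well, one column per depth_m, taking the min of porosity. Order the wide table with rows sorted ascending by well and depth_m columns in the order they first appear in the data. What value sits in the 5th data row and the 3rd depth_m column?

With rows sorted ascending by well, row 5 is well=W07. depth_m columns in first-appearance order: 1100, 1150, 1400, 1800; column 3 is 1400.
Long rows with well=W07, depth_m=1400: min(74.46, 61.76, 25.23) = 25.23.

25.23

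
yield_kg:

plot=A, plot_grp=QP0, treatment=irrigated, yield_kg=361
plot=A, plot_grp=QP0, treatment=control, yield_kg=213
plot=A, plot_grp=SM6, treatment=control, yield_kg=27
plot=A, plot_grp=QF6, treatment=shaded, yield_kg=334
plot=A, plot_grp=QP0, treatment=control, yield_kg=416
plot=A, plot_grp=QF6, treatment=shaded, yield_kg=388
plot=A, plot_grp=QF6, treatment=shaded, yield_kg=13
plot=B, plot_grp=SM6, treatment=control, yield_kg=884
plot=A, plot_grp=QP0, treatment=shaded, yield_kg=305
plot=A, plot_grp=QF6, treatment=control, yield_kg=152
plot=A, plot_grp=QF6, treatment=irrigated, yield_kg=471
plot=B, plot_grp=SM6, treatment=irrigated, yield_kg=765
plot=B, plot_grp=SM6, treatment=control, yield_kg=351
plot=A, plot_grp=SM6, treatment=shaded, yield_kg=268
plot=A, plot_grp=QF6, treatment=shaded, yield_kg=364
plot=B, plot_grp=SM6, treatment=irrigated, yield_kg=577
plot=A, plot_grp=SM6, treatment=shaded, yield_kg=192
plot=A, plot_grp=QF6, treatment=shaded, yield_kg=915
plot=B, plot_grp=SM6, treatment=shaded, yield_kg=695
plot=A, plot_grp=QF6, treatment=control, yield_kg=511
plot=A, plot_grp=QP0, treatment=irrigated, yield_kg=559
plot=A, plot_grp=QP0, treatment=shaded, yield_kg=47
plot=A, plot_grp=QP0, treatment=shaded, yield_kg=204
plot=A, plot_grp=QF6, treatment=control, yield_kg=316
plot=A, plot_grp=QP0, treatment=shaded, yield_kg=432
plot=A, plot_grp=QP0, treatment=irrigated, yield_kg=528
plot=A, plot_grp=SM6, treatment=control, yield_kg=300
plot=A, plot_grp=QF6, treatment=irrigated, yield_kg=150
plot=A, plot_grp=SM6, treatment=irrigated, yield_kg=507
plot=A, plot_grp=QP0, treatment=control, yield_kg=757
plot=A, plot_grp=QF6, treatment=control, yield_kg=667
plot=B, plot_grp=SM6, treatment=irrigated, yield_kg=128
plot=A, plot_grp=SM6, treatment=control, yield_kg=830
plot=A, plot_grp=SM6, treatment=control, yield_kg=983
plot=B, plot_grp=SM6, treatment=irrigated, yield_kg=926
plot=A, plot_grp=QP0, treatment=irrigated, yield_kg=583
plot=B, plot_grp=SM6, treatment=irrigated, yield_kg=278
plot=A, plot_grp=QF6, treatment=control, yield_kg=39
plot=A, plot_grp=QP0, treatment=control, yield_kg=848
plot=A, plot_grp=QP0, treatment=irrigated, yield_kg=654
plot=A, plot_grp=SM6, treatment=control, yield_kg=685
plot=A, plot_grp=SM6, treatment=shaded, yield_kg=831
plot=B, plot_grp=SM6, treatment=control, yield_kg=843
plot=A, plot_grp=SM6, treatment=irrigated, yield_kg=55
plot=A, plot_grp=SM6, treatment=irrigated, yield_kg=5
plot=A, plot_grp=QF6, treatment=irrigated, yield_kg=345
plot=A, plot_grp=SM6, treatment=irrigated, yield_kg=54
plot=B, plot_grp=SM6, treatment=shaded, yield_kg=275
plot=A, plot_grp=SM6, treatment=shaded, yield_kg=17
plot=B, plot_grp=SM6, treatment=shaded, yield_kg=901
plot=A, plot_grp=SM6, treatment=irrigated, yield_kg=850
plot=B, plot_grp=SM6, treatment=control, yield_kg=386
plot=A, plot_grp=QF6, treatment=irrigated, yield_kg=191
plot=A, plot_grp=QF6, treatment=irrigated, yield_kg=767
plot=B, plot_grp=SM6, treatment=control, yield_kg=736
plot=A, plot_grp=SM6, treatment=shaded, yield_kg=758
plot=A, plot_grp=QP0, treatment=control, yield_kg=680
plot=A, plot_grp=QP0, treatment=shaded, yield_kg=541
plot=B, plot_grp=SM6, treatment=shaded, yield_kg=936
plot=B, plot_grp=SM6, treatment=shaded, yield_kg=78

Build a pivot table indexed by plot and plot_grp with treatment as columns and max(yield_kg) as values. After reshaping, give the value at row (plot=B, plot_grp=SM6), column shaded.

936

Rows with plot=B, plot_grp=SM6 and treatment=shaded: yield_kg values are 695, 275, 901, 936, 78.
max(695, 275, 901, 936, 78) = 936.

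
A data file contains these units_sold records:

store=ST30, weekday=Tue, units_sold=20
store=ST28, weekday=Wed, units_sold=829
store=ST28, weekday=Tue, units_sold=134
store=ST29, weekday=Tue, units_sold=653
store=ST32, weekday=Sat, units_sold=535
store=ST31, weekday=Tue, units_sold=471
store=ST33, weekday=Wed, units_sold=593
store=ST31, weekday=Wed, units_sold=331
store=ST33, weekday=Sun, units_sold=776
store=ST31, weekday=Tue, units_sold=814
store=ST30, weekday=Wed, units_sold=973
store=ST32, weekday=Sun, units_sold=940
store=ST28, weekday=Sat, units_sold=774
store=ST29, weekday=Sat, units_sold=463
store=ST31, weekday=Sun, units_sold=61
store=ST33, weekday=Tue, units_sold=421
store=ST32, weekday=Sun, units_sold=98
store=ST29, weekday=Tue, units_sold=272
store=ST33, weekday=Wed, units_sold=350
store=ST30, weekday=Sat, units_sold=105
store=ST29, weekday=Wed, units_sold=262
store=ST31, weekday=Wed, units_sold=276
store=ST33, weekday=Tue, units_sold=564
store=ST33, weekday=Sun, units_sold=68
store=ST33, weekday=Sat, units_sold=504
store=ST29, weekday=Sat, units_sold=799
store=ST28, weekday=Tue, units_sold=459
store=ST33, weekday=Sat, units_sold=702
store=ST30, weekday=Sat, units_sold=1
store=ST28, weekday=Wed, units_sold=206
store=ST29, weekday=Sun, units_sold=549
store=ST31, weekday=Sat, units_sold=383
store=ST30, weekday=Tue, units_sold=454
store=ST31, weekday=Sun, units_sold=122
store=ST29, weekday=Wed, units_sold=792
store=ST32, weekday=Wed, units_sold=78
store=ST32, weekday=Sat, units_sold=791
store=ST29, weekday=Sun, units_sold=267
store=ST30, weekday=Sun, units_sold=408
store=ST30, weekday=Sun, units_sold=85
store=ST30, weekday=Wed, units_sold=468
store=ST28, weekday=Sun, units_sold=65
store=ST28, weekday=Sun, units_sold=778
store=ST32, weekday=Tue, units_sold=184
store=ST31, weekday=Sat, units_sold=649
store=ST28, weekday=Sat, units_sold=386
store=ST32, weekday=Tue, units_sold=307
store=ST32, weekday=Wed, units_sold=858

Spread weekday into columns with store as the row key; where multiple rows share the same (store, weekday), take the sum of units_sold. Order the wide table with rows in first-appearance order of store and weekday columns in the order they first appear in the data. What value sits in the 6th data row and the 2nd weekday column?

943

With rows in first-appearance order of store, row 6 is store=ST33. weekday columns in first-appearance order: Tue, Wed, Sat, Sun; column 2 is Wed.
Long rows with store=ST33, weekday=Wed: 593 + 350 = 943.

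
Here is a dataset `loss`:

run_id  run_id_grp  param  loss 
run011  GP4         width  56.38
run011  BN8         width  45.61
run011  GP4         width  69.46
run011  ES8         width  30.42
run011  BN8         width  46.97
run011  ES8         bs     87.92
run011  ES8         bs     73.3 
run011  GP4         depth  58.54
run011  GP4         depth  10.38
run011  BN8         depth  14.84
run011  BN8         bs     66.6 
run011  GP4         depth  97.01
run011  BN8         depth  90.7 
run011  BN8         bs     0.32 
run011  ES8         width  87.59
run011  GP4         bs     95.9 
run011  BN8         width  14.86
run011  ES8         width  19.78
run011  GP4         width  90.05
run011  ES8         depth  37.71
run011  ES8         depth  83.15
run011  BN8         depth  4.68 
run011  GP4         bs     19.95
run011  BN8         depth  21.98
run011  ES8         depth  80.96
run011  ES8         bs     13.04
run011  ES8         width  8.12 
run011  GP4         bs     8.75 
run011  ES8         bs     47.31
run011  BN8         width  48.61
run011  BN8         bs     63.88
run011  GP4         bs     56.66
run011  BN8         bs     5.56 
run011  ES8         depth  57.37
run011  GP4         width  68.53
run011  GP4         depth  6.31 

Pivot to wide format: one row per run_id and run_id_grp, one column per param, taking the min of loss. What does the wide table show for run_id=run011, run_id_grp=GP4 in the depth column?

6.31

Rows with run_id=run011, run_id_grp=GP4 and param=depth: loss values are 58.54, 10.38, 97.01, 6.31.
min(58.54, 10.38, 97.01, 6.31) = 6.31.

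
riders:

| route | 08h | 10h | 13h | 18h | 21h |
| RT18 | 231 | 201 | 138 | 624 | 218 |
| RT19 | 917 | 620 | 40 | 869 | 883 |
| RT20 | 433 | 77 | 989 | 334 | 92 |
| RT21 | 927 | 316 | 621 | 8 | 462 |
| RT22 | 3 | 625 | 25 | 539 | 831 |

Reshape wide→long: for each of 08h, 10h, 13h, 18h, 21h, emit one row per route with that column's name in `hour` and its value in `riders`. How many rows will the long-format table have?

25

5 route values × 5 melted columns = 25 rows.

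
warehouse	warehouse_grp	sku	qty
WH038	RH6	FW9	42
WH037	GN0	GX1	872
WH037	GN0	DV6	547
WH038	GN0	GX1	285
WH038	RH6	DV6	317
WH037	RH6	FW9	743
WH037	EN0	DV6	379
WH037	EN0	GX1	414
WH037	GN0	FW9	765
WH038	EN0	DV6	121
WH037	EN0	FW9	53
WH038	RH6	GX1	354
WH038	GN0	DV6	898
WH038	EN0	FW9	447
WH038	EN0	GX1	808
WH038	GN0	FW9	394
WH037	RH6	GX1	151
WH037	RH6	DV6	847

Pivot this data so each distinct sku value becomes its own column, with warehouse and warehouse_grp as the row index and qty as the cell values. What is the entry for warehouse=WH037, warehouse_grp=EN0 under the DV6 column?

Wide layout: rows indexed by warehouse and warehouse_grp, columns are the 3 distinct sku values (FW9, GX1, DV6).
Cell (warehouse=WH037, warehouse_grp=EN0, sku=DV6) draws from the long row where warehouse=WH037, warehouse_grp=EN0 and sku=DV6, which has qty=379.

379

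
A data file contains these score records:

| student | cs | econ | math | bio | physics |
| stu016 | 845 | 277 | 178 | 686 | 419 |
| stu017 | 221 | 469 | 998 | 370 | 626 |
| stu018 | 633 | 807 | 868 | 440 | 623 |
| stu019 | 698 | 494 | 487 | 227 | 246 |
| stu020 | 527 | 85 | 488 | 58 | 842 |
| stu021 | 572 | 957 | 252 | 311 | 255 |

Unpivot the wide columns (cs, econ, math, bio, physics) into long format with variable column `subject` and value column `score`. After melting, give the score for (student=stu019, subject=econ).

Unpivoting turns each (student, wide-column) pair into one long row.
The wide cell at row stu019, column econ holds 494, so the long row (stu019, econ) has score=494.

494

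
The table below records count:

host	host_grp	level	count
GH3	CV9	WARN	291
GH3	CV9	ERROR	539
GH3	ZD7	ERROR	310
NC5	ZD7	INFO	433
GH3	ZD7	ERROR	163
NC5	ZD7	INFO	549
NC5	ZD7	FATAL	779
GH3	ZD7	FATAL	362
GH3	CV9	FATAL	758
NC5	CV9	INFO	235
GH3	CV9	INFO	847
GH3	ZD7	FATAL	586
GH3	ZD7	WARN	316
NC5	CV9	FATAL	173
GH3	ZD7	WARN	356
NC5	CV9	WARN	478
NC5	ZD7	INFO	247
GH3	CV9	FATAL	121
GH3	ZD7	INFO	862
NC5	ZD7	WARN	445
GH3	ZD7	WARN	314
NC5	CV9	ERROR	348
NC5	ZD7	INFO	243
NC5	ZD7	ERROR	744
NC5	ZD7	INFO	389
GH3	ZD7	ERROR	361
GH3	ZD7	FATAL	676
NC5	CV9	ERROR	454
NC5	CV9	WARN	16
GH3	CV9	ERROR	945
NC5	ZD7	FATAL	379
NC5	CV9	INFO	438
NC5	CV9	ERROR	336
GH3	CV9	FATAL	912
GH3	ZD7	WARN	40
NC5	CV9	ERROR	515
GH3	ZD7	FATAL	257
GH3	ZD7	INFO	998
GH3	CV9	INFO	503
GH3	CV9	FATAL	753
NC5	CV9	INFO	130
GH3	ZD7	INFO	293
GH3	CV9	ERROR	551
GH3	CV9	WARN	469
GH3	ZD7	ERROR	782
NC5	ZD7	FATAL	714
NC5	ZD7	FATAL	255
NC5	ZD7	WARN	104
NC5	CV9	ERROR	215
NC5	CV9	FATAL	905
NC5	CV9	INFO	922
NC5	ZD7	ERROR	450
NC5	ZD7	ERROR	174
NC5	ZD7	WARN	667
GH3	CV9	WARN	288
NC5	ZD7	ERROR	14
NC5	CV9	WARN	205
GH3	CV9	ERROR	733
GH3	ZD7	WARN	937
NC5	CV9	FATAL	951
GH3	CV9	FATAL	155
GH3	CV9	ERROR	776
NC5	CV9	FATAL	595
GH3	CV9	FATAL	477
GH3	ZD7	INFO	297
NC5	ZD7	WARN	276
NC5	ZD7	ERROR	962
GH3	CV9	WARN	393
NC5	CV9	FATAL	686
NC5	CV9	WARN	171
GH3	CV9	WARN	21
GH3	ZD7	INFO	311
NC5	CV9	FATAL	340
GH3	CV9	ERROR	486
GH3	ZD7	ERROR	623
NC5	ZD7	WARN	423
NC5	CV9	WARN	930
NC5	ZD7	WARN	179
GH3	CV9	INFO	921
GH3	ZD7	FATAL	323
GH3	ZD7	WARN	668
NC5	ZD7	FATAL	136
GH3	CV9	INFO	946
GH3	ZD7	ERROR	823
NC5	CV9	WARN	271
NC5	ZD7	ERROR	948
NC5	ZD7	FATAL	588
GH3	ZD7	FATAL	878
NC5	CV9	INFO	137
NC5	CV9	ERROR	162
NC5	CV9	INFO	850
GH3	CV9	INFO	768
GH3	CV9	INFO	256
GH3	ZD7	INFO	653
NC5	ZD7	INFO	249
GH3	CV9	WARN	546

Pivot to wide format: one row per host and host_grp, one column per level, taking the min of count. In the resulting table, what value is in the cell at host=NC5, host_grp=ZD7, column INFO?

243

Rows with host=NC5, host_grp=ZD7 and level=INFO: count values are 433, 549, 247, 243, 389, 249.
min(433, 549, 247, 243, 389, 249) = 243.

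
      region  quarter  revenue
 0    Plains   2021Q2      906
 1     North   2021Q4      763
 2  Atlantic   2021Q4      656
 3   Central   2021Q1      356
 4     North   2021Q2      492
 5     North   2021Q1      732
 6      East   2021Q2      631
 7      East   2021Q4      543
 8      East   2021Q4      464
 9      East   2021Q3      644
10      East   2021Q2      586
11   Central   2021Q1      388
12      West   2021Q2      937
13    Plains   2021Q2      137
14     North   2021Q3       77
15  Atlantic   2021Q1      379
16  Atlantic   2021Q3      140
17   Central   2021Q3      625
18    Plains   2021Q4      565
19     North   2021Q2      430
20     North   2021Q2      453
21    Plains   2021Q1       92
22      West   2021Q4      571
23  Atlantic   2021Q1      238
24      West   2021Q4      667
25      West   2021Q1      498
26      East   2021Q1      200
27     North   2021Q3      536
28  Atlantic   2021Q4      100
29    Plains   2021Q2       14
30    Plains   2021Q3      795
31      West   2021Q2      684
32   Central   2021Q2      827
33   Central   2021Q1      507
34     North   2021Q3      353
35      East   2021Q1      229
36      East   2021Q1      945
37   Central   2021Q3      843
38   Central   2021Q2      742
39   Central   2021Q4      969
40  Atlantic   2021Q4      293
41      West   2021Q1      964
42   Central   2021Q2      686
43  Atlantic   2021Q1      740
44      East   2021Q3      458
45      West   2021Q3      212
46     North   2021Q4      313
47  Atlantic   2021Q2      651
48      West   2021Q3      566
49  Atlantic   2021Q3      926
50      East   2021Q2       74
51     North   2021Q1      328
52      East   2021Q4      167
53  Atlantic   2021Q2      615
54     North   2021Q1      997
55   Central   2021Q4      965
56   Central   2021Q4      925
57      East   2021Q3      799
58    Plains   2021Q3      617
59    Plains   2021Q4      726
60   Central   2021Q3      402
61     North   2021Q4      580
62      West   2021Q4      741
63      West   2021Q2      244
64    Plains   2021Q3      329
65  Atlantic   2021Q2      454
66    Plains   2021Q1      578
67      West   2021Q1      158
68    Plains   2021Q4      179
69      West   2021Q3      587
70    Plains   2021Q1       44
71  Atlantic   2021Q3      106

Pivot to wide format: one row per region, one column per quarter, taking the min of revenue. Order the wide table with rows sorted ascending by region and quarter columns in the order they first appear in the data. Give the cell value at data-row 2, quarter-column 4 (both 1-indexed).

With rows sorted ascending by region, row 2 is region=Central. quarter columns in first-appearance order: 2021Q2, 2021Q4, 2021Q1, 2021Q3; column 4 is 2021Q3.
Long rows with region=Central, quarter=2021Q3: min(625, 843, 402) = 402.

402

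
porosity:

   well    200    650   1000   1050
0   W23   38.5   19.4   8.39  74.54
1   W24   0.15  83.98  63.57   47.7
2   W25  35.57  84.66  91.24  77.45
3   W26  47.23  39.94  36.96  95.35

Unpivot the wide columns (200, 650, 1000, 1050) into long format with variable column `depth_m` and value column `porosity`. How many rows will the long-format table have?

4 well values × 4 melted columns = 16 rows.

16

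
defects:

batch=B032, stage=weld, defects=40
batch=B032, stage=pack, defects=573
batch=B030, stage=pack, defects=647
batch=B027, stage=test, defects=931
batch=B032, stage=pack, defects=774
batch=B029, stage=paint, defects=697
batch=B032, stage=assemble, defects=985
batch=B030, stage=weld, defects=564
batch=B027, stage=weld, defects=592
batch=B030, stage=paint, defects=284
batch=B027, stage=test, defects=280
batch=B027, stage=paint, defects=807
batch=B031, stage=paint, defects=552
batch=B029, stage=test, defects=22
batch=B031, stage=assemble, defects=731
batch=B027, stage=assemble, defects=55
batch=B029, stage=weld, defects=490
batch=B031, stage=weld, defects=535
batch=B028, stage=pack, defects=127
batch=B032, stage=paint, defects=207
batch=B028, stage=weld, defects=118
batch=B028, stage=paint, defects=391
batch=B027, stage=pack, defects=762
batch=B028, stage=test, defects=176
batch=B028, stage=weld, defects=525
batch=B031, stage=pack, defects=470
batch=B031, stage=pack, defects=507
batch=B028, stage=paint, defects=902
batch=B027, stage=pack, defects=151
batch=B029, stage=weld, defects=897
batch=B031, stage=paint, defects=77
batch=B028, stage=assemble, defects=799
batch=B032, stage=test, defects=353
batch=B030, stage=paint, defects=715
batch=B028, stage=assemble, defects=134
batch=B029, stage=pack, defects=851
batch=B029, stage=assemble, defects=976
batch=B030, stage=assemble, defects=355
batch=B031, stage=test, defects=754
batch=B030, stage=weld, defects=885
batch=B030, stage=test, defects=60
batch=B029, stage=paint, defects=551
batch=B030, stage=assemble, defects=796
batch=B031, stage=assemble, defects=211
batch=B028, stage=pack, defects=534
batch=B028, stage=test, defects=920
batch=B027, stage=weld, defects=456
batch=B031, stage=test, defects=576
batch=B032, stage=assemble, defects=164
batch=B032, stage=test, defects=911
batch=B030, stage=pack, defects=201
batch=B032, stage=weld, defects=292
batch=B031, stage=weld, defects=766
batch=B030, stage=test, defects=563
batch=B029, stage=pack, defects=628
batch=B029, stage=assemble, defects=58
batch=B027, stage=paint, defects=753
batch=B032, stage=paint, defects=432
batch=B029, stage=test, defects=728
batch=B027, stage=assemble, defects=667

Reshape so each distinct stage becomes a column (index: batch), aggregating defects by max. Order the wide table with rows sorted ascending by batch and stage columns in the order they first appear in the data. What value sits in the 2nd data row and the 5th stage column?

799

With rows sorted ascending by batch, row 2 is batch=B028. stage columns in first-appearance order: weld, pack, test, paint, assemble; column 5 is assemble.
Long rows with batch=B028, stage=assemble: max(799, 134) = 799.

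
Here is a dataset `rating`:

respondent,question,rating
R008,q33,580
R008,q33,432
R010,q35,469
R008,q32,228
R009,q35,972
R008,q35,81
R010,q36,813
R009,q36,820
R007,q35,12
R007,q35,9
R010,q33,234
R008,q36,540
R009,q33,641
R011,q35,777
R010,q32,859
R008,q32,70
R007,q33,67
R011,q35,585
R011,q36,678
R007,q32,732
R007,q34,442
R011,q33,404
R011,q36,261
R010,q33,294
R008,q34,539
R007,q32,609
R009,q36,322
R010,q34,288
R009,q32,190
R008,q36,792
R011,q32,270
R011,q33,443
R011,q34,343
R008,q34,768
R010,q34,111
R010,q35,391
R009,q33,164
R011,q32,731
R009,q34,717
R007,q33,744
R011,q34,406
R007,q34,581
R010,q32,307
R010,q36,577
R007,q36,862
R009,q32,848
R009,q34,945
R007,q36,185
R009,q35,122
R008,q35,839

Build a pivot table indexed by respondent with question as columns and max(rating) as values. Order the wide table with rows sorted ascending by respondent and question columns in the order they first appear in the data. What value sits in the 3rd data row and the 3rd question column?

With rows sorted ascending by respondent, row 3 is respondent=R009. question columns in first-appearance order: q33, q35, q32, q36, q34; column 3 is q32.
Long rows with respondent=R009, question=q32: max(190, 848) = 848.

848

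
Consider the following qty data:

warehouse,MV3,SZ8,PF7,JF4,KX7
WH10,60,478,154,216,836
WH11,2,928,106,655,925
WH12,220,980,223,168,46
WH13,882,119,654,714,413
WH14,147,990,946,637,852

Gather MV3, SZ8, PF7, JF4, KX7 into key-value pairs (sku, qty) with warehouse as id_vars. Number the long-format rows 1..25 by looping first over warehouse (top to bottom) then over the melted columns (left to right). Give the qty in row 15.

46

25 rows total (5 × 5). Row 15: index ⌊(15-1)/5⌋ = 2 into warehouse → WH12; (15-1) mod 5 = 4 into the melted columns → KX7.
So row 15 is (WH12, KX7, 46); qty = 46.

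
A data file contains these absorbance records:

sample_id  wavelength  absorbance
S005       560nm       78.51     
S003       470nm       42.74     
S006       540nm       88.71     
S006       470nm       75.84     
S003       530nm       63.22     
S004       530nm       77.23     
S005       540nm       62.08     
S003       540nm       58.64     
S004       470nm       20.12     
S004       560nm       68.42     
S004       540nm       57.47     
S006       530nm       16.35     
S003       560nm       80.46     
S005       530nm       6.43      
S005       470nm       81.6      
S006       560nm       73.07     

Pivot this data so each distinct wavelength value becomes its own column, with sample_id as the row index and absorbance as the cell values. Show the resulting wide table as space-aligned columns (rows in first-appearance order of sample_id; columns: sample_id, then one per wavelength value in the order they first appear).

sample_id  560nm  470nm  540nm  530nm
S005       78.51  81.6   62.08  6.43 
S003       80.46  42.74  58.64  63.22
S006       73.07  75.84  88.71  16.35
S004       68.42  20.12  57.47  77.23

Columns: sample_id plus the 4 distinct wavelength values (560nm, 470nm, 540nm, 530nm).
For example, row S005 column 560nm takes absorbance=78.51 from the long row (S005, 560nm).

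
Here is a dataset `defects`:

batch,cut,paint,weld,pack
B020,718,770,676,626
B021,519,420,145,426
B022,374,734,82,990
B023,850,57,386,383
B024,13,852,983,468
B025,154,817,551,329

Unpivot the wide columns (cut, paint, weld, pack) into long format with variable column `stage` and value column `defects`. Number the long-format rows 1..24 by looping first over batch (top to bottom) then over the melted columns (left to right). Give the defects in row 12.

24 rows total (6 × 4). Row 12: index ⌊(12-1)/4⌋ = 2 into batch → B022; (12-1) mod 4 = 3 into the melted columns → pack.
So row 12 is (B022, pack, 990); defects = 990.

990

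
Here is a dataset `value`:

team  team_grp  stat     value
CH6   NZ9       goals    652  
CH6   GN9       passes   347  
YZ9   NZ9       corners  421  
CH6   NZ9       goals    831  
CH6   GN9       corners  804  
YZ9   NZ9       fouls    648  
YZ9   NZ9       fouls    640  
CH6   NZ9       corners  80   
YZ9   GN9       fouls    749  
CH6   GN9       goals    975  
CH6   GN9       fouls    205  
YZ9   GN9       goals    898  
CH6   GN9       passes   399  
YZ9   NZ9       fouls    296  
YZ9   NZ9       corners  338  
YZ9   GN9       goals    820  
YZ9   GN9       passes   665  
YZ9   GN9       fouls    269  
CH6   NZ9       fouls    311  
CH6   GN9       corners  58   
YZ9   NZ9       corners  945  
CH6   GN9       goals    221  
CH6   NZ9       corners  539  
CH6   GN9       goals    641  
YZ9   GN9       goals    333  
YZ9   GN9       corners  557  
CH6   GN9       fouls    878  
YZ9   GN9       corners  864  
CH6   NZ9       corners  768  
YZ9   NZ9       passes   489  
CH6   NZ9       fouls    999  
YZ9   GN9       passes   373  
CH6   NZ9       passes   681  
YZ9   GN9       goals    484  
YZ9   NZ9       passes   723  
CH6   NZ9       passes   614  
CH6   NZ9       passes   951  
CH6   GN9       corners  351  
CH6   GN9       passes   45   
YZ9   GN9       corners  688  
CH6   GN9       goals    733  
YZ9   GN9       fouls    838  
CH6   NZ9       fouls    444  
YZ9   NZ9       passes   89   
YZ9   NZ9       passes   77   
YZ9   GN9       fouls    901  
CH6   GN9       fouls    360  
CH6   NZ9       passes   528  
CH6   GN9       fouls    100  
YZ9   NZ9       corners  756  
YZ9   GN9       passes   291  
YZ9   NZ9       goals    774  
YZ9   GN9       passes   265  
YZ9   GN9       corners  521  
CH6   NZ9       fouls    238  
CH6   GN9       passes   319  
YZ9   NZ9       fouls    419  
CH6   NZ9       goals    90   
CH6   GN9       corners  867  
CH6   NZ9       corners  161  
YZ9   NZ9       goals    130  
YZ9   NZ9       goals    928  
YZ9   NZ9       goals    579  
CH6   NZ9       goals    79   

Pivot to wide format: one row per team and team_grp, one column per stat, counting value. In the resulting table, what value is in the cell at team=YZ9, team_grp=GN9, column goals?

Rows with team=YZ9, team_grp=GN9 and stat=goals: value values are 898, 820, 333, 484.
4 rows match — count = 4.

4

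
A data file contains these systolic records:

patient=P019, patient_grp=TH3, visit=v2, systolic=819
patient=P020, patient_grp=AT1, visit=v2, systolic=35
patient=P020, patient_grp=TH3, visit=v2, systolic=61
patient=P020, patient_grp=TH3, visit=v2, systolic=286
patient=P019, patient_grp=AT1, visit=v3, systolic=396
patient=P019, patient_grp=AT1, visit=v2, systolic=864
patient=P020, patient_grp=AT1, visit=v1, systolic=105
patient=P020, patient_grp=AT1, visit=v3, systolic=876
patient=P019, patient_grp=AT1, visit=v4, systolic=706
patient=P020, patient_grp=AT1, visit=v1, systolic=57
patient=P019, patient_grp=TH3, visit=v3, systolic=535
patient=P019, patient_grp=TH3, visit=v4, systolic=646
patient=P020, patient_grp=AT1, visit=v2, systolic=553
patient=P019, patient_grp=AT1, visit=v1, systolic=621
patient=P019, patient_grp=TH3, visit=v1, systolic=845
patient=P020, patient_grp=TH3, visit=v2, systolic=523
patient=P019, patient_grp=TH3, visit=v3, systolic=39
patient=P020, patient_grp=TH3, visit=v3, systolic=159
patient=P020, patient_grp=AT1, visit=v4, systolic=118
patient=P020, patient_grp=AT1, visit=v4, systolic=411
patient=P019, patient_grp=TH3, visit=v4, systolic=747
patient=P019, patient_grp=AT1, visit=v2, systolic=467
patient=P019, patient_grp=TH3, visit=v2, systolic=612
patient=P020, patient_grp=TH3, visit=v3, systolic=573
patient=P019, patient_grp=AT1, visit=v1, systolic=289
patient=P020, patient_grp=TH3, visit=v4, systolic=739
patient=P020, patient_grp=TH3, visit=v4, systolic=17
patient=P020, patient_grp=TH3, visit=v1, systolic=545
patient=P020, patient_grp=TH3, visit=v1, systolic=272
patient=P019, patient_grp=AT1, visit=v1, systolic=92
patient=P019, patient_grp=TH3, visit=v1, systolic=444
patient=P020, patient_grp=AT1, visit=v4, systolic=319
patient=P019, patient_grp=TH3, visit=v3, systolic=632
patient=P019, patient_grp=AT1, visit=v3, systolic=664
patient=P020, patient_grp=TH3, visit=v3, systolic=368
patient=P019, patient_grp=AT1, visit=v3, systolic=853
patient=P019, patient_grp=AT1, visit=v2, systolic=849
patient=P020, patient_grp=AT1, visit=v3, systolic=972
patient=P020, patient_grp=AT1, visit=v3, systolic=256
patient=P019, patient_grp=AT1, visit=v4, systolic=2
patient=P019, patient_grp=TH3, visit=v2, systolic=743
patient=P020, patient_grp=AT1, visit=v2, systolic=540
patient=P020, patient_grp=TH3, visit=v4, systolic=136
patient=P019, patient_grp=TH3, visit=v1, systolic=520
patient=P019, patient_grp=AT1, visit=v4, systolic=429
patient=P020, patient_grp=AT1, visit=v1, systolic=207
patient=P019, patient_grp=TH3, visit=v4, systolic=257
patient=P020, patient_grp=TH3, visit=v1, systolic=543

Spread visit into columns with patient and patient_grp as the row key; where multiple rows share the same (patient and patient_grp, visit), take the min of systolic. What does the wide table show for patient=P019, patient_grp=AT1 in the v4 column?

Rows with patient=P019, patient_grp=AT1 and visit=v4: systolic values are 706, 2, 429.
min(706, 2, 429) = 2.

2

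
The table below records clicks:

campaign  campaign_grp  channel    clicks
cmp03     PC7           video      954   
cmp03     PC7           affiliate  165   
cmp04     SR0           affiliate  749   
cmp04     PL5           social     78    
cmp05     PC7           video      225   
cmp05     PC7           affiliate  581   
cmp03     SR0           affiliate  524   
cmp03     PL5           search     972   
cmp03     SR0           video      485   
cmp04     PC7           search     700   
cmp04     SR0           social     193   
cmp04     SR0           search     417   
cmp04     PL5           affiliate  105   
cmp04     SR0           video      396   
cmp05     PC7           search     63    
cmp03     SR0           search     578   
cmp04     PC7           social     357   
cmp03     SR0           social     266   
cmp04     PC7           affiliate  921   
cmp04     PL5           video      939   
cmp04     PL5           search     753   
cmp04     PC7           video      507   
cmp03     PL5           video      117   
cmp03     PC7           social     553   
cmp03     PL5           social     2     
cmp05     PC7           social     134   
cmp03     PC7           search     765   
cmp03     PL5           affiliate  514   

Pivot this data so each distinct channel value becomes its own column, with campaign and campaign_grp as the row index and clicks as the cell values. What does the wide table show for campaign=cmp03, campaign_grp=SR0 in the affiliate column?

524

Wide layout: rows indexed by campaign and campaign_grp, columns are the 4 distinct channel values (video, affiliate, social, search).
Cell (campaign=cmp03, campaign_grp=SR0, channel=affiliate) draws from the long row where campaign=cmp03, campaign_grp=SR0 and channel=affiliate, which has clicks=524.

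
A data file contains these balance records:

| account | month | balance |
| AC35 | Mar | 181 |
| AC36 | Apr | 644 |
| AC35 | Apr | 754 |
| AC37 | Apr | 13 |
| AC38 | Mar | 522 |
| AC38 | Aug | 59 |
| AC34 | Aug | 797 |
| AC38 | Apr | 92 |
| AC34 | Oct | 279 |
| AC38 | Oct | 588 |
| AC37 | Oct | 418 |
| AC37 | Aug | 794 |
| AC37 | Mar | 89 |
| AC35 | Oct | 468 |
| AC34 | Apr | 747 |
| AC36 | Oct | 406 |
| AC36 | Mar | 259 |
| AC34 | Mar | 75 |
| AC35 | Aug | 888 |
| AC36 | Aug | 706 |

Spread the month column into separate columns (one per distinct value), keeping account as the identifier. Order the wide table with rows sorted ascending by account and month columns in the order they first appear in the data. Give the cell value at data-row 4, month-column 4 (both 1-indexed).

418

With rows sorted ascending by account, row 4 is account=AC37. month columns in first-appearance order: Mar, Apr, Aug, Oct; column 4 is Oct.
Long rows with account=AC37, month=Oct: balance = 418.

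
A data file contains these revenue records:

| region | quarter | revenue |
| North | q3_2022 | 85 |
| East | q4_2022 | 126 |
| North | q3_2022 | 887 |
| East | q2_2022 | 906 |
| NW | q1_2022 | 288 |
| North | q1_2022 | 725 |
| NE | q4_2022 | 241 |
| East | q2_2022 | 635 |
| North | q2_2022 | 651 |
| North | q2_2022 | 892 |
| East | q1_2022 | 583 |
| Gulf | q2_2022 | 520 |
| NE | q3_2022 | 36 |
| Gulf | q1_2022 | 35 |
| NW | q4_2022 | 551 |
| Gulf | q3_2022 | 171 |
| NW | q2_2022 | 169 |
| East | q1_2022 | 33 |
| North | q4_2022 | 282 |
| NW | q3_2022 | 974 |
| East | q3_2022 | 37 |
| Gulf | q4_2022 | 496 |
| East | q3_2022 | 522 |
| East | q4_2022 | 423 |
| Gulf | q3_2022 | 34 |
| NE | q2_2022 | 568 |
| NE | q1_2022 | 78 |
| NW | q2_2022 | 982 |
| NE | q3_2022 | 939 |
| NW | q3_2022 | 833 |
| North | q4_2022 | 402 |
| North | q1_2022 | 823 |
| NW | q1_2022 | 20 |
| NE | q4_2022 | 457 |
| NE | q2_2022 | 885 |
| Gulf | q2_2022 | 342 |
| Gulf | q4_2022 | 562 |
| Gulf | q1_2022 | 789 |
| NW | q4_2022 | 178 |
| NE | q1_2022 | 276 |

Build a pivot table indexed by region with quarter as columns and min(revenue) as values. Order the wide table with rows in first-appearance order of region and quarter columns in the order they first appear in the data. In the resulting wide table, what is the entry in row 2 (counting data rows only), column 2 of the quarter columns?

With rows in first-appearance order of region, row 2 is region=East. quarter columns in first-appearance order: q3_2022, q4_2022, q2_2022, q1_2022; column 2 is q4_2022.
Long rows with region=East, quarter=q4_2022: min(126, 423) = 126.

126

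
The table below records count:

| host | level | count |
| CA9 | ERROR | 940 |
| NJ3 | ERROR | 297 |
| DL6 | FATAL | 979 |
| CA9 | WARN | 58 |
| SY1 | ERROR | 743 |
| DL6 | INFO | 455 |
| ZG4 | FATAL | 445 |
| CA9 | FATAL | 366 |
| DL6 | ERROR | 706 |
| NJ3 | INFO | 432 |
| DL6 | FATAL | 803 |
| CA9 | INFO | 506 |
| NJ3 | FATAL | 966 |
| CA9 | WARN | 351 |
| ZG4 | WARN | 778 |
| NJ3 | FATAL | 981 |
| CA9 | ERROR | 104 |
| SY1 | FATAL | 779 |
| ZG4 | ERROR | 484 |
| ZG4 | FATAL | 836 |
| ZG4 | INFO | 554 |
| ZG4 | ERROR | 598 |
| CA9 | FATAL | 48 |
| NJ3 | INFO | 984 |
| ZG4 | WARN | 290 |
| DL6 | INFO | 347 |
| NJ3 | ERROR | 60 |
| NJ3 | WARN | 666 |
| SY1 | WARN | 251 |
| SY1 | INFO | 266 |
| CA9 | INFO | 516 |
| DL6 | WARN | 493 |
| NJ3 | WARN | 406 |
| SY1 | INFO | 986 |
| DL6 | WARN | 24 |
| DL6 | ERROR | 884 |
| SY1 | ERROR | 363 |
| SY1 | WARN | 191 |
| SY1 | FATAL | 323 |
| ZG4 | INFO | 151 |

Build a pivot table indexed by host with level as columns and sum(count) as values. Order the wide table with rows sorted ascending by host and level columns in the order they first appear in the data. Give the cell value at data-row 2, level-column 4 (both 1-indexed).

With rows sorted ascending by host, row 2 is host=DL6. level columns in first-appearance order: ERROR, FATAL, WARN, INFO; column 4 is INFO.
Long rows with host=DL6, level=INFO: 455 + 347 = 802.

802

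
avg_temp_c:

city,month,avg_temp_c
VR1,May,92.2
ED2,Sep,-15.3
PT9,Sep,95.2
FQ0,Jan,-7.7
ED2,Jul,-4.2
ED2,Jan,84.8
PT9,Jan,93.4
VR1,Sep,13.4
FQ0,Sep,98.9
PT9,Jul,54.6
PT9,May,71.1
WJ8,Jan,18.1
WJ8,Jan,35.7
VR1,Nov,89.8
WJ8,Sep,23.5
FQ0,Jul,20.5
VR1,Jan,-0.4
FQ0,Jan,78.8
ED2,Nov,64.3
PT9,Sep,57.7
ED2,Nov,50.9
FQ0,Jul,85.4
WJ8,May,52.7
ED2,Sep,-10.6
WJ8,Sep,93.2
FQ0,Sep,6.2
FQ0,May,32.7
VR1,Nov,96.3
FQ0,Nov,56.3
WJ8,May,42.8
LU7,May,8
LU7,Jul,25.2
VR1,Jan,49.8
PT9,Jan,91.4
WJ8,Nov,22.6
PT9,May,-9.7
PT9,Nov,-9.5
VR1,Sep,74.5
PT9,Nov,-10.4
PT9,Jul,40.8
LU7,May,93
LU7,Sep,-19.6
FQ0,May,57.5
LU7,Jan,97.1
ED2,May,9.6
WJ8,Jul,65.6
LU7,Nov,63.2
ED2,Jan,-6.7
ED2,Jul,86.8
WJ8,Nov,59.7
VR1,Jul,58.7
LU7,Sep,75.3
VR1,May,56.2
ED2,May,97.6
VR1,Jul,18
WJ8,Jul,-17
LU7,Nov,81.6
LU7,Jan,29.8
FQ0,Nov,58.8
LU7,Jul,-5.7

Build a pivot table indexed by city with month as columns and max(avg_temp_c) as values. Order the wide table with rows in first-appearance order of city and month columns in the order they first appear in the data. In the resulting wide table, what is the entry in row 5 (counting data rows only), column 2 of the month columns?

With rows in first-appearance order of city, row 5 is city=WJ8. month columns in first-appearance order: May, Sep, Jan, Jul, Nov; column 2 is Sep.
Long rows with city=WJ8, month=Sep: max(23.5, 93.2) = 93.2.

93.2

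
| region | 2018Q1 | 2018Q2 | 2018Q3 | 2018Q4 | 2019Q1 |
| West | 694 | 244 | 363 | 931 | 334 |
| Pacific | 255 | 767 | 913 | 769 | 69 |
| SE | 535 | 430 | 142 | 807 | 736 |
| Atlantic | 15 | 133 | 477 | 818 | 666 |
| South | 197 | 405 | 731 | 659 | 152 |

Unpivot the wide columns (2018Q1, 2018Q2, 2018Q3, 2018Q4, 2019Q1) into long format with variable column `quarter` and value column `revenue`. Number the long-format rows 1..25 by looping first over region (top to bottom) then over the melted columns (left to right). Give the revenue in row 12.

25 rows total (5 × 5). Row 12: index ⌊(12-1)/5⌋ = 2 into region → SE; (12-1) mod 5 = 1 into the melted columns → 2018Q2.
So row 12 is (SE, 2018Q2, 430); revenue = 430.

430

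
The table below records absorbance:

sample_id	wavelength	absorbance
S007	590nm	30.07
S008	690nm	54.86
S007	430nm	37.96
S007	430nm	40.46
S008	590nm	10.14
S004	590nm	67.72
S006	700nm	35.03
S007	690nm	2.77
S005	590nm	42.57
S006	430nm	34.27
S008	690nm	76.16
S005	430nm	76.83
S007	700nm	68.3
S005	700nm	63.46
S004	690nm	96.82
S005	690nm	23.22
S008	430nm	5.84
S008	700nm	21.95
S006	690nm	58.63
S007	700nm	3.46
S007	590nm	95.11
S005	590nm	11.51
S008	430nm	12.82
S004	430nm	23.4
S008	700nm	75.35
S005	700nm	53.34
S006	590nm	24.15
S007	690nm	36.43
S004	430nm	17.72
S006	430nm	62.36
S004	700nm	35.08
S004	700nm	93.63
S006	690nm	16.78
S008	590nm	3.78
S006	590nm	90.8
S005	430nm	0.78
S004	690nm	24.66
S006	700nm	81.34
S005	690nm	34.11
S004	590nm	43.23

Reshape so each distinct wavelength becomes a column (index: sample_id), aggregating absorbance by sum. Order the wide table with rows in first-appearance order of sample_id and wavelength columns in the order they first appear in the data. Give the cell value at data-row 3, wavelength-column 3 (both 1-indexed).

With rows in first-appearance order of sample_id, row 3 is sample_id=S004. wavelength columns in first-appearance order: 590nm, 690nm, 430nm, 700nm; column 3 is 430nm.
Long rows with sample_id=S004, wavelength=430nm: 23.4 + 17.72 = 41.12.

41.12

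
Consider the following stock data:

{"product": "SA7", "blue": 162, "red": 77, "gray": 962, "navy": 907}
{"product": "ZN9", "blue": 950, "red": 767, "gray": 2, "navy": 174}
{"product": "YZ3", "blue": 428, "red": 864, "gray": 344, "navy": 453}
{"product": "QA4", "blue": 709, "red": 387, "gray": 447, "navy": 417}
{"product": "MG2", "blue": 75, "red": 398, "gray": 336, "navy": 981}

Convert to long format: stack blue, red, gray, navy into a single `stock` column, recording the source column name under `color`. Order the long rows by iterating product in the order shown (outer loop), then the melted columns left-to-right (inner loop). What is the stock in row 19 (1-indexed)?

20 rows total (5 × 4). Row 19: index ⌊(19-1)/4⌋ = 4 into product → MG2; (19-1) mod 4 = 2 into the melted columns → gray.
So row 19 is (MG2, gray, 336); stock = 336.

336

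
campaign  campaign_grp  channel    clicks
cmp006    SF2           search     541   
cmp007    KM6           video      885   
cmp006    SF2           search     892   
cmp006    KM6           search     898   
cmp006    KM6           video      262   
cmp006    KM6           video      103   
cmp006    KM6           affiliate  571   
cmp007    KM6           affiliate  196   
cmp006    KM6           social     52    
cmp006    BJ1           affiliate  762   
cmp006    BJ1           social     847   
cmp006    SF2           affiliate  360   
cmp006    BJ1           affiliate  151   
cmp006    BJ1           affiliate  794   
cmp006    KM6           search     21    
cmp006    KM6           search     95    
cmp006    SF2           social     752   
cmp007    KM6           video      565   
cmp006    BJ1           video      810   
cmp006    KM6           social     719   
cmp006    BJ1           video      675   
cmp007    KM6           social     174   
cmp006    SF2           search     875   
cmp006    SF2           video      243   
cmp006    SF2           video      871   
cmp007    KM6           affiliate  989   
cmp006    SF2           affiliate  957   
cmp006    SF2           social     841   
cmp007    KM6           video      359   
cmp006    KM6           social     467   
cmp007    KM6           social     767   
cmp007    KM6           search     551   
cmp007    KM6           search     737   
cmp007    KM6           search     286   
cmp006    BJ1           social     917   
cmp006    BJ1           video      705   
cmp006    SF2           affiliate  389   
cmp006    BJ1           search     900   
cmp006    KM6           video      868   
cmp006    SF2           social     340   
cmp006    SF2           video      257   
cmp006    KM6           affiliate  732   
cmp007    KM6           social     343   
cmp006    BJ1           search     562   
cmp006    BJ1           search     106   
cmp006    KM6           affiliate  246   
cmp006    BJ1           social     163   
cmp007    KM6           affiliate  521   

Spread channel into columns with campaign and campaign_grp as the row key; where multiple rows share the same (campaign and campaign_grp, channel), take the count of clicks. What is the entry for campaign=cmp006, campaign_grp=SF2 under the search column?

Rows with campaign=cmp006, campaign_grp=SF2 and channel=search: clicks values are 541, 892, 875.
3 rows match — count = 3.

3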